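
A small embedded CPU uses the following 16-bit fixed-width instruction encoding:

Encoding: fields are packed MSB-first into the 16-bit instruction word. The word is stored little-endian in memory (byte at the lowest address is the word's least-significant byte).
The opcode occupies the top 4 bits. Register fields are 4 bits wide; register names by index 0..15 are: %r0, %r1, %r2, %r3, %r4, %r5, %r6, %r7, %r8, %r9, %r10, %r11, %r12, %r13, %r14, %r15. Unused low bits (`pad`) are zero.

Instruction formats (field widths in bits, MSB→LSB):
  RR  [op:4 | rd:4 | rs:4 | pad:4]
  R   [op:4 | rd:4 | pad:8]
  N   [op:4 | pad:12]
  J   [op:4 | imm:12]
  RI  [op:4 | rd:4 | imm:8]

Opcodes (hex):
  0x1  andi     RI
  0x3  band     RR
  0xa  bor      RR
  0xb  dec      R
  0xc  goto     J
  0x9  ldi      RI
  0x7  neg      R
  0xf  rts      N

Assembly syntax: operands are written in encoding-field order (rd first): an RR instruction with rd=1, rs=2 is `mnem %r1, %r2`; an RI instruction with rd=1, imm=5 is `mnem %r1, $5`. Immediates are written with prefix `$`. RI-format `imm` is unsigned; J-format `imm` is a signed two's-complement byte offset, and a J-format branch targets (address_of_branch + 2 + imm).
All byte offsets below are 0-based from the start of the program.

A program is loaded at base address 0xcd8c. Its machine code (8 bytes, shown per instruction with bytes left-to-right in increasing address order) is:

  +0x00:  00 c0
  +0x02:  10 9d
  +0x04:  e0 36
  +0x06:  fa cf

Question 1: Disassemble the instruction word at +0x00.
goto $0

+0x00: 00 c0 ⇒ word 0xc000 (little)
  op=0xc000>>12=0xc ⇒ goto (J)
  imm: (w>>0)&0xfff=0x0 → $0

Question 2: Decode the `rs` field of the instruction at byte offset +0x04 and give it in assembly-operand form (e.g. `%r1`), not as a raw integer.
%r14

[04] e0 36 → 0x36e0
  top 4b → 0x3 → band [RR]
  rd@[11:8]=0x6 ⇒ %r6
  rs@[7:4]=0xe ⇒ %r14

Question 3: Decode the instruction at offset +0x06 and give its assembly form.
+0x06: fa cf ⇒ word 0xcffa (little)
  opcode bits[15:12]=0xc: goto/J
  imm@[11:0]=0xffa (s12→-6) ⇒ $-6

goto $-6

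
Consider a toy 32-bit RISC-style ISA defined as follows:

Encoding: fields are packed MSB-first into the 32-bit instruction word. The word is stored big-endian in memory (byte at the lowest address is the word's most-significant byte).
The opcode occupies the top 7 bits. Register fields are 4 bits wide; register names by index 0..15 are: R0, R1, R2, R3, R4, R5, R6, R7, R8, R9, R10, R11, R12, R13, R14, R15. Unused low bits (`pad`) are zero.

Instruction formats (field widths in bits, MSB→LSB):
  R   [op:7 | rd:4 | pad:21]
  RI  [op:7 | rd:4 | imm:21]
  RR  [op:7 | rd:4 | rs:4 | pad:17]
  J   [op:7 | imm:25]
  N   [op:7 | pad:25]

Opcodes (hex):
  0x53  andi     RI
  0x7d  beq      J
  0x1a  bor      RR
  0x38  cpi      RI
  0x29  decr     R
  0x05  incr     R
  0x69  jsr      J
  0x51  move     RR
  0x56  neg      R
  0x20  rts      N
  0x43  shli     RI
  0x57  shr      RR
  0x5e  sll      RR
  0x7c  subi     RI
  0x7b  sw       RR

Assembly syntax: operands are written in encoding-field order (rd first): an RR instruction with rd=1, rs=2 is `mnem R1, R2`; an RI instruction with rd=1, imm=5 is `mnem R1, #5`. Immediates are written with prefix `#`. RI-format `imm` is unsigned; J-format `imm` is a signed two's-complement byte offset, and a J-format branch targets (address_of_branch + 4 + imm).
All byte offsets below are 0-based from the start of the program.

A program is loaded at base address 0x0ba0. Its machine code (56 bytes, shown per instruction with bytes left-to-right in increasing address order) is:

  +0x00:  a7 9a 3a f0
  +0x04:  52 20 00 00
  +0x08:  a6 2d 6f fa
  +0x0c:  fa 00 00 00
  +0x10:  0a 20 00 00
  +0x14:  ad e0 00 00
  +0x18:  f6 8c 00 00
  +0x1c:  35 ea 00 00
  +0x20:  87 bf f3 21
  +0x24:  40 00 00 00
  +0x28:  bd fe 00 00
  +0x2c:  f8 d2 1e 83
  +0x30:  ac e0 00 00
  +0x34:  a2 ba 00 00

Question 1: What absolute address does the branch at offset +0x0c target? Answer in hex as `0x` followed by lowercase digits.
0x0bb0

[0c] fa 00 00 00 → 0xfa000000
  op=0xfa000000>>25=0x7d ⇒ beq (J)
  imm: (w>>0)&0x1ffffff=0x0 → #0
  target = base 0x0ba0 + off 0x0c + 4 + imm 0 = 0x0bb0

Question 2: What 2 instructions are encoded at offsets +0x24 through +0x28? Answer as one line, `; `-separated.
rts; sll R15, R15

+0x24: 40 00 00 00 ⇒ word 0x40000000 (big)
  top 7b → 0x20 → rts [N]
+0x28: bd fe 00 00 ⇒ word 0xbdfe0000 (big)
  top 7b → 0x5e → sll [RR]
  rd@[24:21]=0xf ⇒ R15
  rs@[20:17]=0xf ⇒ R15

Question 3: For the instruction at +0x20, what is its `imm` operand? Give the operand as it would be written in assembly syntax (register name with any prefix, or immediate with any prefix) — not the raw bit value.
#2093857

+0x20: 87 bf f3 21 ⇒ word 0x87bff321 (big)
  op=0x87bff321>>25=0x43 ⇒ shli (RI)
  [24:21] rd=13 = R13
  [20:0] imm=2093857 = #2093857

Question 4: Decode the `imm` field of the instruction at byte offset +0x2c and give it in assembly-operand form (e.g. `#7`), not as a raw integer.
[2c] f8 d2 1e 83 → 0xf8d21e83
  top 7b → 0x7c → subi [RI]
  rd: (w>>21)&0xf=0x6 → R6
  imm: (w>>0)&0x1fffff=0x121e83 → #1187459

#1187459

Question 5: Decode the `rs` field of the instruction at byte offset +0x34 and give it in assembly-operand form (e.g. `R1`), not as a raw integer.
+0x34: a2 ba 00 00 ⇒ word 0xa2ba0000 (big)
  opcode bits[31:25]=0x51: move/RR
  rd@[24:21]=0x5 ⇒ R5
  rs@[20:17]=0xd ⇒ R13

R13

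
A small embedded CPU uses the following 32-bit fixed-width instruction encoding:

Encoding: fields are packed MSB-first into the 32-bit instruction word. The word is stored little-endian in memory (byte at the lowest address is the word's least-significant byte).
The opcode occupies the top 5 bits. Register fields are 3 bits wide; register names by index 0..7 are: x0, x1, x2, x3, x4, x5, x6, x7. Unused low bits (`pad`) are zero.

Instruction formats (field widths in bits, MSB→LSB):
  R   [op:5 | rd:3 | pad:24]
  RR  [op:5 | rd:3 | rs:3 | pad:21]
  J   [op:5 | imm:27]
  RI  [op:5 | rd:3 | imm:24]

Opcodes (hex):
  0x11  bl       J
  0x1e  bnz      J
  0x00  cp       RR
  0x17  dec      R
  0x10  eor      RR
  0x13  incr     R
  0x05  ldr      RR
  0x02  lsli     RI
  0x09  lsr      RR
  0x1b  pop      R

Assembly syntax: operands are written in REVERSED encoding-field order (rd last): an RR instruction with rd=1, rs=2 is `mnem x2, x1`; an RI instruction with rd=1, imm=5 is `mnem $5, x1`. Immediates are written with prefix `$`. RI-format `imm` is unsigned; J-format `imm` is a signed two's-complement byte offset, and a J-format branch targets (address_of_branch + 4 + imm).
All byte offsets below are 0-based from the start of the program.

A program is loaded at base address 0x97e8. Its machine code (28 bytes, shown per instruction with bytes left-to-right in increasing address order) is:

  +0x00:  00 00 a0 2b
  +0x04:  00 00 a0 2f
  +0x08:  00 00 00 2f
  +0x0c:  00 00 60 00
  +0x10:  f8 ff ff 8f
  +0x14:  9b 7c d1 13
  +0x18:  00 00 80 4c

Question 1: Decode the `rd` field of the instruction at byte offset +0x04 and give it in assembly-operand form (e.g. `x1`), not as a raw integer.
+0x04: 00 00 a0 2f ⇒ word 0x2fa00000 (little)
  top 5b → 0x5 → ldr [RR]
  [26:24] rd=7 = x7
  [23:21] rs=5 = x5

x7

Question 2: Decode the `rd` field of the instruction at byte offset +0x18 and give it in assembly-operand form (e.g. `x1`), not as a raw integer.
x4

[18] 00 00 80 4c → 0x4c800000
  op=0x4c800000>>27=0x9 ⇒ lsr (RR)
  rd: (w>>24)&0x7=0x4 → x4
  rs: (w>>21)&0x7=0x4 → x4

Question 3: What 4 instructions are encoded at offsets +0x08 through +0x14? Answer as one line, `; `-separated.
ldr x0, x7; cp x3, x0; bl $-8; lsli $13728923, x3

@+08  little-endian(00 00 00 2f) = 0x2f000000
  opcode bits[31:27]=0x5: ldr/RR
  rd: (w>>24)&0x7=0x7 → x7
  rs: (w>>21)&0x7=0x0 → x0
@+0c  little-endian(00 00 60 00) = 0x00600000
  opcode bits[31:27]=0x0: cp/RR
  rd: (w>>24)&0x7=0x0 → x0
  rs: (w>>21)&0x7=0x3 → x3
@+10  little-endian(f8 ff ff 8f) = 0x8ffffff8
  opcode bits[31:27]=0x11: bl/J
  imm: (w>>0)&0x7ffffff=0x7fffff8 (s27→-8) → $-8
@+14  little-endian(9b 7c d1 13) = 0x13d17c9b
  opcode bits[31:27]=0x2: lsli/RI
  rd: (w>>24)&0x7=0x3 → x3
  imm: (w>>0)&0xffffff=0xd17c9b → $13728923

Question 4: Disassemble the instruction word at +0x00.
ldr x5, x3

+0x00: 00 00 a0 2b ⇒ word 0x2ba00000 (little)
  op=0x2ba00000>>27=0x5 ⇒ ldr (RR)
  rd@[26:24]=0x3 ⇒ x3
  rs@[23:21]=0x5 ⇒ x5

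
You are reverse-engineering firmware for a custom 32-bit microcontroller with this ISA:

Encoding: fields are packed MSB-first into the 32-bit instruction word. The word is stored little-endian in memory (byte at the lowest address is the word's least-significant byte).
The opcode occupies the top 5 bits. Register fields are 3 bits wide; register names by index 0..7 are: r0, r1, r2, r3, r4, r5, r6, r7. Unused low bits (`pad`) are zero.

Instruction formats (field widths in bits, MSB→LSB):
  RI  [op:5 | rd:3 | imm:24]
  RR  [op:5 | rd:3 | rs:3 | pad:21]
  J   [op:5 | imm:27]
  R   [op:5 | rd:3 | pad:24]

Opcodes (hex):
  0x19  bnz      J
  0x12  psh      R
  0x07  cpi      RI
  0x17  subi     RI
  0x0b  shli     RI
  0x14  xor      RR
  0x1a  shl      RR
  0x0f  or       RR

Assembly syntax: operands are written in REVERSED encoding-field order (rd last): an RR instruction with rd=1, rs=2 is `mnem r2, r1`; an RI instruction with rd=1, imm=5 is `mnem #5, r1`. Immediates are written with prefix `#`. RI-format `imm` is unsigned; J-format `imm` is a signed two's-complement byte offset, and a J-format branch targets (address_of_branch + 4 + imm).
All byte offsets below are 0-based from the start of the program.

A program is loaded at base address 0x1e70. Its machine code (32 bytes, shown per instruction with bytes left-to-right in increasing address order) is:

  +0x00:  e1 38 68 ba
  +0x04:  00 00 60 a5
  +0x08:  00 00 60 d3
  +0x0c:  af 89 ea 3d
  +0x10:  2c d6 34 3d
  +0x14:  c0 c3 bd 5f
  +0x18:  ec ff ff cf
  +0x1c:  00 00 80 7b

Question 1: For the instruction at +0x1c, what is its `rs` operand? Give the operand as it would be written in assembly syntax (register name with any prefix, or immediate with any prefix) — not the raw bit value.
+0x1c: 00 00 80 7b ⇒ word 0x7b800000 (little)
  opcode bits[31:27]=0xf: or/RR
  [26:24] rd=3 = r3
  [23:21] rs=4 = r4

r4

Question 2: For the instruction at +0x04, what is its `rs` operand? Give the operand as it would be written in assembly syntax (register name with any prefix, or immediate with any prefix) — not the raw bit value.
r3

[04] 00 00 60 a5 → 0xa5600000
  opcode bits[31:27]=0x14: xor/RR
  rd@[26:24]=0x5 ⇒ r5
  rs@[23:21]=0x3 ⇒ r3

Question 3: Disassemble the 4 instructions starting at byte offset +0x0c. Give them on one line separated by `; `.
off 0x0c: read af 89 ea 3d as little → 0x3dea89af
  top 5b → 0x7 → cpi [RI]
  rd: (w>>24)&0x7=0x5 → r5
  imm: (w>>0)&0xffffff=0xea89af → #15370671
off 0x10: read 2c d6 34 3d as little → 0x3d34d62c
  top 5b → 0x7 → cpi [RI]
  rd: (w>>24)&0x7=0x5 → r5
  imm: (w>>0)&0xffffff=0x34d62c → #3462700
off 0x14: read c0 c3 bd 5f as little → 0x5fbdc3c0
  top 5b → 0xb → shli [RI]
  rd: (w>>24)&0x7=0x7 → r7
  imm: (w>>0)&0xffffff=0xbdc3c0 → #12436416
off 0x18: read ec ff ff cf as little → 0xcfffffec
  top 5b → 0x19 → bnz [J]
  imm: (w>>0)&0x7ffffff=0x7ffffec (s27→-20) → #-20

cpi #15370671, r5; cpi #3462700, r5; shli #12436416, r7; bnz #-20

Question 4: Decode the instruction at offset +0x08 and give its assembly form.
+0x08: 00 00 60 d3 ⇒ word 0xd3600000 (little)
  top 5b → 0x1a → shl [RR]
  rd@[26:24]=0x3 ⇒ r3
  rs@[23:21]=0x3 ⇒ r3

shl r3, r3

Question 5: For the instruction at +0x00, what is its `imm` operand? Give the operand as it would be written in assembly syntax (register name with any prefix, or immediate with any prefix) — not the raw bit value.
#6830305

off 0x00: read e1 38 68 ba as little → 0xba6838e1
  top 5b → 0x17 → subi [RI]
  rd: (w>>24)&0x7=0x2 → r2
  imm: (w>>0)&0xffffff=0x6838e1 → #6830305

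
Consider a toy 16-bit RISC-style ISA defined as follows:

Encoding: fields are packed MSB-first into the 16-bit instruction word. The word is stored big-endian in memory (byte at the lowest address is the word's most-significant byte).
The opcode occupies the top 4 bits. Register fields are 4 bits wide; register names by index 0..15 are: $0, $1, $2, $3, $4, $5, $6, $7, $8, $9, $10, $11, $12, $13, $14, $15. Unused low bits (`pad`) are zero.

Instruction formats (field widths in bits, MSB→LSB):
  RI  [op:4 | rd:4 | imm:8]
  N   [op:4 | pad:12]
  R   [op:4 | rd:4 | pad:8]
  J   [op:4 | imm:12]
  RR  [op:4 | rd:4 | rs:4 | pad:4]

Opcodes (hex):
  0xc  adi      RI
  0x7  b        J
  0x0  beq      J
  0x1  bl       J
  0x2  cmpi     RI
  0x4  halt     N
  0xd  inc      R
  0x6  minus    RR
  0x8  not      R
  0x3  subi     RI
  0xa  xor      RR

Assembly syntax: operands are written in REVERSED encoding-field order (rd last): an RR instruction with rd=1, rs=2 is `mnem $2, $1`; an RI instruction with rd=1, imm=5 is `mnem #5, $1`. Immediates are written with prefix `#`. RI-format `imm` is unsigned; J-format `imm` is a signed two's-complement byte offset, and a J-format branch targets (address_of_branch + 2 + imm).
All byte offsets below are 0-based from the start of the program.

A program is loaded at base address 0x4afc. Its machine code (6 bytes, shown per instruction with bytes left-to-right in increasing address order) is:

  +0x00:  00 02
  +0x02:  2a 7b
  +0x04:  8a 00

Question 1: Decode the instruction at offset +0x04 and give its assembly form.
not $10

[04] 8a 00 → 0x8a00
  op=0x8a00>>12=0x8 ⇒ not (R)
  rd: (w>>8)&0xf=0xa → $10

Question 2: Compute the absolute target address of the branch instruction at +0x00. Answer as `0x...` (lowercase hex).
off 0x00: read 00 02 as big → 0x0002
  opcode bits[15:12]=0x0: beq/J
  [11:0] imm=2 = #2
  target = base 0x4afc + off 0x00 + 2 + imm 2 = 0x4b00

0x4b00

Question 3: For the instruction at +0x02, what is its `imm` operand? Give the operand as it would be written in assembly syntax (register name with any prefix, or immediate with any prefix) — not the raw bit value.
#123

+0x02: 2a 7b ⇒ word 0x2a7b (big)
  opcode bits[15:12]=0x2: cmpi/RI
  rd: (w>>8)&0xf=0xa → $10
  imm: (w>>0)&0xff=0x7b → #123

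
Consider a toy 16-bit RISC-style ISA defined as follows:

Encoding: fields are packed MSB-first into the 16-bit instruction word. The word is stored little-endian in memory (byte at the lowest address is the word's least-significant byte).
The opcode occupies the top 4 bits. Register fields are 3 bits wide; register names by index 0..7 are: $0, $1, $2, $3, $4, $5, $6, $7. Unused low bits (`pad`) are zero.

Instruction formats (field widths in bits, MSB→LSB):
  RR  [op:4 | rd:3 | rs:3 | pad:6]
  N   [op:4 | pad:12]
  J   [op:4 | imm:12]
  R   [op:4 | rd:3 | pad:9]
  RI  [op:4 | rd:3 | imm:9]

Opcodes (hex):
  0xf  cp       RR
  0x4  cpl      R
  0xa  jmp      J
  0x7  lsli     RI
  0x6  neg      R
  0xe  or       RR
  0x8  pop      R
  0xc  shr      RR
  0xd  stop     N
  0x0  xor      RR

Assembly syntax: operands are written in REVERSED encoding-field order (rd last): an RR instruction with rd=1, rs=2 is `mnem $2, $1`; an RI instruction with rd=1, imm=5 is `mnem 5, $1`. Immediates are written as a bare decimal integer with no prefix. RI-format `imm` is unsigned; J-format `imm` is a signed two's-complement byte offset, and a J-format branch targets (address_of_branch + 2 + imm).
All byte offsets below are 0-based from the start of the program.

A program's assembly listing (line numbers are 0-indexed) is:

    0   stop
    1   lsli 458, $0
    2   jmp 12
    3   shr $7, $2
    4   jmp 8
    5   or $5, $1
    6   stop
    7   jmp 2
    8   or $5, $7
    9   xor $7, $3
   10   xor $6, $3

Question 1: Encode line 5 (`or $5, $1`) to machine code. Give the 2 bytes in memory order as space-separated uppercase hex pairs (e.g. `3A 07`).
L5: or op=0xe:4|rd=1:3|rs=5:3|pad=0:6 ⇒ 0xe340 ⇒ little 40 e3

40 E3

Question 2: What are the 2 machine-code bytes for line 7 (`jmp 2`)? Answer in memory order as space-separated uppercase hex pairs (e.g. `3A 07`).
line 7 (jmp): pack op=0xa:4|imm=2:12 = 0xa002; little→ 02 a0

02 A0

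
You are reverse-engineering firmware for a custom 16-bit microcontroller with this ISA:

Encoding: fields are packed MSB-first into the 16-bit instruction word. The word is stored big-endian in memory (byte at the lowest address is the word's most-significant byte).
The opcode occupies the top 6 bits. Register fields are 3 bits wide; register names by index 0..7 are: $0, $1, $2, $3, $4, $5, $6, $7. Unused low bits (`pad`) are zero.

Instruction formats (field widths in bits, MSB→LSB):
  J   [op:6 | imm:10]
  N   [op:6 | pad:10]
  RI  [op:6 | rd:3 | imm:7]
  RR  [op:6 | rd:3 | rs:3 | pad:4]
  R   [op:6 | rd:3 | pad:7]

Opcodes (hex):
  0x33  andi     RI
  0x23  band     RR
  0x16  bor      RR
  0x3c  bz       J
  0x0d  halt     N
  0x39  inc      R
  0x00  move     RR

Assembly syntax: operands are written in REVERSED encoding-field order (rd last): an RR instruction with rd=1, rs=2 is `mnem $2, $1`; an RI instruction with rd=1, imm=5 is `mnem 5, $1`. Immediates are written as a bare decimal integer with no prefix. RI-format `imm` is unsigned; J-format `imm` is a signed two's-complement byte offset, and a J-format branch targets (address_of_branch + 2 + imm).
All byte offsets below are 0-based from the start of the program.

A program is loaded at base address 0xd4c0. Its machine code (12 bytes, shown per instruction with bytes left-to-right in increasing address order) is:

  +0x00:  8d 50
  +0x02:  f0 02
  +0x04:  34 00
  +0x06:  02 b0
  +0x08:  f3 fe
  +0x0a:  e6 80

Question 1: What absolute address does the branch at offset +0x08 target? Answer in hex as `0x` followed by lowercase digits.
0xd4c8

+0x08: f3 fe ⇒ word 0xf3fe (big)
  opcode bits[15:10]=0x3c: bz/J
  imm: (w>>0)&0x3ff=0x3fe (s10→-2) → -2
  target = base 0xd4c0 + off 0x08 + 2 + imm -2 = 0xd4c8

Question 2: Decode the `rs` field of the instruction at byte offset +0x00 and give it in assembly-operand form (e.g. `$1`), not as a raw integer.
@+00  big-endian(8d 50) = 0x8d50
  opcode bits[15:10]=0x23: band/RR
  rd: (w>>7)&0x7=0x2 → $2
  rs: (w>>4)&0x7=0x5 → $5

$5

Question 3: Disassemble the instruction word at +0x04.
halt

+0x04: 34 00 ⇒ word 0x3400 (big)
  opcode bits[15:10]=0xd: halt/N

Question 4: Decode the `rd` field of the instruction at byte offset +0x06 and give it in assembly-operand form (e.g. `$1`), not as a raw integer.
[06] 02 b0 → 0x02b0
  op=0x02b0>>10=0x0 ⇒ move (RR)
  [9:7] rd=5 = $5
  [6:4] rs=3 = $3

$5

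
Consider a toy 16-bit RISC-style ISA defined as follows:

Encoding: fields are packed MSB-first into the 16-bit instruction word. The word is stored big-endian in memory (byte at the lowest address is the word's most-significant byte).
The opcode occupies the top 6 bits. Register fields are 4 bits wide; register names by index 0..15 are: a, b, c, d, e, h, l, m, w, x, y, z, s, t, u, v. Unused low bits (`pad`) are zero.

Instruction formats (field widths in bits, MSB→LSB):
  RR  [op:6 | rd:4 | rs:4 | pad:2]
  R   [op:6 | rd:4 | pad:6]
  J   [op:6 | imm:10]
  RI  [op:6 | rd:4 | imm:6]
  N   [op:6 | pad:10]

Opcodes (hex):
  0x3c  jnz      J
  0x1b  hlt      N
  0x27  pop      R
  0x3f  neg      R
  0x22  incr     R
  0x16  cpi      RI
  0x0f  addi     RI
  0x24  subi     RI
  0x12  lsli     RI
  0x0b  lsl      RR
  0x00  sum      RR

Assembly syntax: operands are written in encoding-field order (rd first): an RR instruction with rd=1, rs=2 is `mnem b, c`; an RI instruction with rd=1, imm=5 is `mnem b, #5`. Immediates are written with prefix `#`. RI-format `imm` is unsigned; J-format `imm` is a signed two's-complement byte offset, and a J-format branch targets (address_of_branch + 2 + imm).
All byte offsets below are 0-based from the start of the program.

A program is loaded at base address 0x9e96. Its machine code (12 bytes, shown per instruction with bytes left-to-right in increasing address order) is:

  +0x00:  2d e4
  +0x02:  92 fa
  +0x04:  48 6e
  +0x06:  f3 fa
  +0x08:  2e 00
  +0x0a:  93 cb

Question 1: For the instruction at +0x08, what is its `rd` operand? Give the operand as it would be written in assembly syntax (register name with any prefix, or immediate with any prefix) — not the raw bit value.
w

off 0x08: read 2e 00 as big → 0x2e00
  op=0x2e00>>10=0xb ⇒ lsl (RR)
  rd: (w>>6)&0xf=0x8 → w
  rs: (w>>2)&0xf=0x0 → a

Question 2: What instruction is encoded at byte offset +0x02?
+0x02: 92 fa ⇒ word 0x92fa (big)
  opcode bits[15:10]=0x24: subi/RI
  rd@[9:6]=0xb ⇒ z
  imm@[5:0]=0x3a ⇒ #58

subi z, #58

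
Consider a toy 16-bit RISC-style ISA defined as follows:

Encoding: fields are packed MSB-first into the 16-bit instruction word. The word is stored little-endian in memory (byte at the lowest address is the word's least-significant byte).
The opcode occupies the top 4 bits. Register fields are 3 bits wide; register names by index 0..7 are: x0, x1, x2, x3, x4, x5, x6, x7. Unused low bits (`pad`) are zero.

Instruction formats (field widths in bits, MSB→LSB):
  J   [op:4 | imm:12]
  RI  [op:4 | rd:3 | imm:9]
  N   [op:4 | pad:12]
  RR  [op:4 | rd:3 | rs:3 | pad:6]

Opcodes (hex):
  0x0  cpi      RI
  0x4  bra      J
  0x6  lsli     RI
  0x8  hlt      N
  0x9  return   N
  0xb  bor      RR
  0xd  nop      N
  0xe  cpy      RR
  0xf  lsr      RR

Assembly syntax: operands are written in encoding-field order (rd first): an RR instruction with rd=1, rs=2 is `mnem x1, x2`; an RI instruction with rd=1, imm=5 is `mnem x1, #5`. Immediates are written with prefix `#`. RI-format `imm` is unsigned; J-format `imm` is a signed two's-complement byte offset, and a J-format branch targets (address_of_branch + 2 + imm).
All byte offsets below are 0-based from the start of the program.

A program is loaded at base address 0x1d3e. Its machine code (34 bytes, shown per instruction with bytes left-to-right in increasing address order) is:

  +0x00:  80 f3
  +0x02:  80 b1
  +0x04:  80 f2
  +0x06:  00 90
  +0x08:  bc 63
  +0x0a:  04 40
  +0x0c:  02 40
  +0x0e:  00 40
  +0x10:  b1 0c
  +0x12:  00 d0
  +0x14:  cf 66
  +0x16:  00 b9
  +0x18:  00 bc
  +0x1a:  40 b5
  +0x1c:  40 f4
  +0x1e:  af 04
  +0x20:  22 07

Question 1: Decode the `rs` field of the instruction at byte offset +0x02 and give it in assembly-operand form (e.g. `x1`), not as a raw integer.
x6

@+02  little-endian(80 b1) = 0xb180
  op=0xb180>>12=0xb ⇒ bor (RR)
  rd@[11:9]=0x0 ⇒ x0
  rs@[8:6]=0x6 ⇒ x6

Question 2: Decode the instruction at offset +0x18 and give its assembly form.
@+18  little-endian(00 bc) = 0xbc00
  top 4b → 0xb → bor [RR]
  rd: (w>>9)&0x7=0x6 → x6
  rs: (w>>6)&0x7=0x0 → x0

bor x6, x0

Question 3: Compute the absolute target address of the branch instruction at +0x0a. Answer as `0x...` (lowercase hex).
@+0a  little-endian(04 40) = 0x4004
  top 4b → 0x4 → bra [J]
  [11:0] imm=4 = #4
  target = base 0x1d3e + off 0x0a + 2 + imm 4 = 0x1d4e

0x1d4e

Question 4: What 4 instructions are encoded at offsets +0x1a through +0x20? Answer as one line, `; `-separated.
+0x1a: 40 b5 ⇒ word 0xb540 (little)
  op=0xb540>>12=0xb ⇒ bor (RR)
  rd@[11:9]=0x2 ⇒ x2
  rs@[8:6]=0x5 ⇒ x5
+0x1c: 40 f4 ⇒ word 0xf440 (little)
  op=0xf440>>12=0xf ⇒ lsr (RR)
  rd@[11:9]=0x2 ⇒ x2
  rs@[8:6]=0x1 ⇒ x1
+0x1e: af 04 ⇒ word 0x04af (little)
  op=0x04af>>12=0x0 ⇒ cpi (RI)
  rd@[11:9]=0x2 ⇒ x2
  imm@[8:0]=0xaf ⇒ #175
+0x20: 22 07 ⇒ word 0x0722 (little)
  op=0x0722>>12=0x0 ⇒ cpi (RI)
  rd@[11:9]=0x3 ⇒ x3
  imm@[8:0]=0x122 ⇒ #290

bor x2, x5; lsr x2, x1; cpi x2, #175; cpi x3, #290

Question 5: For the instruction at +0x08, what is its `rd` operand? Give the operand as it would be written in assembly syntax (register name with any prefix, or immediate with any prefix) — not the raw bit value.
off 0x08: read bc 63 as little → 0x63bc
  opcode bits[15:12]=0x6: lsli/RI
  rd@[11:9]=0x1 ⇒ x1
  imm@[8:0]=0x1bc ⇒ #444

x1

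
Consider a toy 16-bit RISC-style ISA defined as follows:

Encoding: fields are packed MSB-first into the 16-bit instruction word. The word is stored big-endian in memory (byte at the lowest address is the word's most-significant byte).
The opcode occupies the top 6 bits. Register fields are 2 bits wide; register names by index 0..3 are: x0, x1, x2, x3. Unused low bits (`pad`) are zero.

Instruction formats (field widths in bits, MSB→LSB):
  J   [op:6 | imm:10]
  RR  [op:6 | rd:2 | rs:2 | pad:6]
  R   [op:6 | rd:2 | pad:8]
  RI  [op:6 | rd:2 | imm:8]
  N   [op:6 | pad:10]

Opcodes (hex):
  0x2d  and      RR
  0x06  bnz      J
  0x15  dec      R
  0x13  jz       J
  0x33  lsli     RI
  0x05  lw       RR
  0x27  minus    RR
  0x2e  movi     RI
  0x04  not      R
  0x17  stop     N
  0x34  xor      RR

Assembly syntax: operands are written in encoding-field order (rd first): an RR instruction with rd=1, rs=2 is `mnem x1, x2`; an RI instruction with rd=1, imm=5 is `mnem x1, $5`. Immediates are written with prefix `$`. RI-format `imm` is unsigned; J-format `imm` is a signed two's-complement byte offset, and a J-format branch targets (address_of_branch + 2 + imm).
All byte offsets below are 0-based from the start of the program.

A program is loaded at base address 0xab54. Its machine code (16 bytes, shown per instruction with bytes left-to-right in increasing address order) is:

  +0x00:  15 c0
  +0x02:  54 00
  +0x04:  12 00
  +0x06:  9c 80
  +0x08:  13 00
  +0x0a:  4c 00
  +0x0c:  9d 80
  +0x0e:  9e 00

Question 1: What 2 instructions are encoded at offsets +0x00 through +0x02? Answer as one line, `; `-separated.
@+00  big-endian(15 c0) = 0x15c0
  top 6b → 0x5 → lw [RR]
  [9:8] rd=1 = x1
  [7:6] rs=3 = x3
@+02  big-endian(54 00) = 0x5400
  top 6b → 0x15 → dec [R]
  [9:8] rd=0 = x0

lw x1, x3; dec x0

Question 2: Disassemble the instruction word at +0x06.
minus x0, x2

[06] 9c 80 → 0x9c80
  op=0x9c80>>10=0x27 ⇒ minus (RR)
  rd@[9:8]=0x0 ⇒ x0
  rs@[7:6]=0x2 ⇒ x2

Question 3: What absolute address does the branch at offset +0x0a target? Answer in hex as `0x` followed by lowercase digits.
0xab60

off 0x0a: read 4c 00 as big → 0x4c00
  opcode bits[15:10]=0x13: jz/J
  imm@[9:0]=0x0 ⇒ $0
  target = base 0xab54 + off 0x0a + 2 + imm 0 = 0xab60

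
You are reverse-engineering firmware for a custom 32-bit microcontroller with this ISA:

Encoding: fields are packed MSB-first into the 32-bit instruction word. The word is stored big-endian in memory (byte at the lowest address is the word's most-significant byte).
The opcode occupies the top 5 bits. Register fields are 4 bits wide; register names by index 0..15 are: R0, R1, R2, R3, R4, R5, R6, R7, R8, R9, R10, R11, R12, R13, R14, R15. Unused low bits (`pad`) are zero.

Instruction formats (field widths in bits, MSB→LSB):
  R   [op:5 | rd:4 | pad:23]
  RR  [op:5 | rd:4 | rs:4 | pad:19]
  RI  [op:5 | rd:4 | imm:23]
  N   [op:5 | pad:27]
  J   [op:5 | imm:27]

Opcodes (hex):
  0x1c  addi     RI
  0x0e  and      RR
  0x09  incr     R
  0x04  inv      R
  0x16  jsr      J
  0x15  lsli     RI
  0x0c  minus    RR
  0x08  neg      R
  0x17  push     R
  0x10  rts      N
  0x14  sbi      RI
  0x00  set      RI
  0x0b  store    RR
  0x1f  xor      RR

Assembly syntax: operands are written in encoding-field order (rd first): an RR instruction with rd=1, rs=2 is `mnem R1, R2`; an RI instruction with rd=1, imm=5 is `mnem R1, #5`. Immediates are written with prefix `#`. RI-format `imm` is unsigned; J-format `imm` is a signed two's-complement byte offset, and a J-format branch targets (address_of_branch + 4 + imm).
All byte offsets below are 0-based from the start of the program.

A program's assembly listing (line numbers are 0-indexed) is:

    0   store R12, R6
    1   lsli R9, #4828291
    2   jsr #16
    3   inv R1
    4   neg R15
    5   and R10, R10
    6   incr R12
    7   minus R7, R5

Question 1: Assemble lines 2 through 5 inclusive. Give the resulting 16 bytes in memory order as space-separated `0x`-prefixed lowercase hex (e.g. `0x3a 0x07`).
2. jsr fields op=0x16:5|imm=16:27 → word b0000010h → b0 00 00 10
3. inv fields op=0x4:5|rd=1:4|pad=0:23 → word 20800000h → 20 80 00 00
4. neg fields op=0x8:5|rd=15:4|pad=0:23 → word 47800000h → 47 80 00 00
5. and fields op=0xe:5|rd=10:4|rs=10:4|pad=0:19 → word 75500000h → 75 50 00 00

0xb0 0x00 0x00 0x10 0x20 0x80 0x00 0x00 0x47 0x80 0x00 0x00 0x75 0x50 0x00 0x00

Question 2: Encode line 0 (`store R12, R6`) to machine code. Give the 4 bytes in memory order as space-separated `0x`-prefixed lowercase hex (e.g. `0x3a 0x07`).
L0: store op=0xb:5|rd=12:4|rs=6:4|pad=0:19 ⇒ 0x5e300000 ⇒ big 5e 30 00 00

0x5e 0x30 0x00 0x00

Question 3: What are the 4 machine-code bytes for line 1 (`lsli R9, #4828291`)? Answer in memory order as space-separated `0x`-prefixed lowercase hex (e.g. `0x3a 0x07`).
L1: lsli op=0x15:5|rd=9:4|imm=4828291:23 ⇒ 0xacc9ac83 ⇒ big ac c9 ac 83

0xac 0xc9 0xac 0x83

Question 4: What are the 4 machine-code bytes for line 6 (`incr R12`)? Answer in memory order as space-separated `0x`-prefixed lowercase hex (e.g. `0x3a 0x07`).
6. incr fields op=0x9:5|rd=12:4|pad=0:23 → word 4e000000h → 4e 00 00 00

0x4e 0x00 0x00 0x00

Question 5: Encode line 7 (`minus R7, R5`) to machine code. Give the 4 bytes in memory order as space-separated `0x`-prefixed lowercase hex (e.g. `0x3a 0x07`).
line 7 (minus): pack op=0xc:5|rd=7:4|rs=5:4|pad=0:19 = 0x63a80000; big→ 63 a8 00 00

0x63 0xa8 0x00 0x00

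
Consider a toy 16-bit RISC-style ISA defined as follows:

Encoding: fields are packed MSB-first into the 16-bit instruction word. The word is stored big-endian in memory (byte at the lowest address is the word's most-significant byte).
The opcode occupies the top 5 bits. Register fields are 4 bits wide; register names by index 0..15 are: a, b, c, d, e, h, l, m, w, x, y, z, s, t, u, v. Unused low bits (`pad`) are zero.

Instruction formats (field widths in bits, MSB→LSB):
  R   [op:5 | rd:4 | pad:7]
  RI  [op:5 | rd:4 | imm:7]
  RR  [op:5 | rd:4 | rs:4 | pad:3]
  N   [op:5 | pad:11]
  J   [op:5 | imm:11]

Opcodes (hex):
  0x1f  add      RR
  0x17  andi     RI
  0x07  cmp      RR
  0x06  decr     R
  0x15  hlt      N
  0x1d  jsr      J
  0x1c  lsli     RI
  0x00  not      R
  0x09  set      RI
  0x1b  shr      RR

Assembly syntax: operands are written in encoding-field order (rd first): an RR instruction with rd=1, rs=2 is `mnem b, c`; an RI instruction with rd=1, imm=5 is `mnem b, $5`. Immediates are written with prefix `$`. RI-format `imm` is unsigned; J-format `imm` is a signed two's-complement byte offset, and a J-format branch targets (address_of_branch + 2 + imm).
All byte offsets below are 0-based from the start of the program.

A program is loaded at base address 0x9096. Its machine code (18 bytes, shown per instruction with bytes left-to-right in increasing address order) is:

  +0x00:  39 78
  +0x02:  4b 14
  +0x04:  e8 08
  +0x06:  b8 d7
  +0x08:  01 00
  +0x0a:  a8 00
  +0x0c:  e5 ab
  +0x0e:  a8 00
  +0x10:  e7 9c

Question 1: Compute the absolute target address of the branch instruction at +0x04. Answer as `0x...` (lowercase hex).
0x90a4

off 0x04: read e8 08 as big → 0xe808
  top 5b → 0x1d → jsr [J]
  [10:0] imm=8 = $8
  target = base 0x9096 + off 0x04 + 2 + imm 8 = 0x90a4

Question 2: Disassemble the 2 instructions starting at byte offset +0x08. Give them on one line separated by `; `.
[08] 01 00 → 0x0100
  top 5b → 0x0 → not [R]
  rd: (w>>7)&0xf=0x2 → c
[0a] a8 00 → 0xa800
  top 5b → 0x15 → hlt [N]

not c; hlt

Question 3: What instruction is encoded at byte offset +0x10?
lsli v, $28

+0x10: e7 9c ⇒ word 0xe79c (big)
  top 5b → 0x1c → lsli [RI]
  rd@[10:7]=0xf ⇒ v
  imm@[6:0]=0x1c ⇒ $28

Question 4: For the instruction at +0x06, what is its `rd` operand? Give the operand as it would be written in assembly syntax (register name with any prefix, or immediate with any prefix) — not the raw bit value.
b

off 0x06: read b8 d7 as big → 0xb8d7
  opcode bits[15:11]=0x17: andi/RI
  [10:7] rd=1 = b
  [6:0] imm=87 = $87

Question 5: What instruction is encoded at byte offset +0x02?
[02] 4b 14 → 0x4b14
  opcode bits[15:11]=0x9: set/RI
  rd@[10:7]=0x6 ⇒ l
  imm@[6:0]=0x14 ⇒ $20

set l, $20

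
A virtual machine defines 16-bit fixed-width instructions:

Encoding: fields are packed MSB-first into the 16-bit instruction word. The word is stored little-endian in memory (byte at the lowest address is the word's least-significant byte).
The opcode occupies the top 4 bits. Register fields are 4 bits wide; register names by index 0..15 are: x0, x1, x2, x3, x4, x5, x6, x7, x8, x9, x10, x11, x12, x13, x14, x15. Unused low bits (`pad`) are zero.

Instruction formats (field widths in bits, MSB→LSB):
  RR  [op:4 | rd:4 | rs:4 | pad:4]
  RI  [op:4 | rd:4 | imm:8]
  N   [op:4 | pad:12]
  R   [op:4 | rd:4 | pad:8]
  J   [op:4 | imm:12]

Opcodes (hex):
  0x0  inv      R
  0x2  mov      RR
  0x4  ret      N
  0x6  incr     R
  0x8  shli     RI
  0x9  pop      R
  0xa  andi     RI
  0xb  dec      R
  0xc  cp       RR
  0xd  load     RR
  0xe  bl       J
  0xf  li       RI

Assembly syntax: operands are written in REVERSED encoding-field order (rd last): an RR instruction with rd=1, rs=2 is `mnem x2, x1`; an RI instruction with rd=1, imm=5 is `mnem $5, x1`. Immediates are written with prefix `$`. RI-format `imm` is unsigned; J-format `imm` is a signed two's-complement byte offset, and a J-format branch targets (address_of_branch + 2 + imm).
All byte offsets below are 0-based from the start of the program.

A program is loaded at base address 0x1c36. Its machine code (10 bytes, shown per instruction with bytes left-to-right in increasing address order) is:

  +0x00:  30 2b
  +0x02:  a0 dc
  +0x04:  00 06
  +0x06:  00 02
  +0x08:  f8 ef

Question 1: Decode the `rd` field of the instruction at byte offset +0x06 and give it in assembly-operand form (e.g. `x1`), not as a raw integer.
x2

[06] 00 02 → 0x0200
  op=0x0200>>12=0x0 ⇒ inv (R)
  [11:8] rd=2 = x2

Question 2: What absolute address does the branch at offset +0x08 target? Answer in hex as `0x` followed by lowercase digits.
off 0x08: read f8 ef as little → 0xeff8
  opcode bits[15:12]=0xe: bl/J
  [11:0] imm=4088 (s12→-8) = $-8
  target = base 0x1c36 + off 0x08 + 2 + imm -8 = 0x1c38

0x1c38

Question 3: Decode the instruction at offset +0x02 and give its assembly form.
+0x02: a0 dc ⇒ word 0xdca0 (little)
  top 4b → 0xd → load [RR]
  rd@[11:8]=0xc ⇒ x12
  rs@[7:4]=0xa ⇒ x10

load x10, x12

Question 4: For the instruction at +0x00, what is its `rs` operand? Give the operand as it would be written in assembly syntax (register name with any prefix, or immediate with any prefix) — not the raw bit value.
x3

[00] 30 2b → 0x2b30
  op=0x2b30>>12=0x2 ⇒ mov (RR)
  rd: (w>>8)&0xf=0xb → x11
  rs: (w>>4)&0xf=0x3 → x3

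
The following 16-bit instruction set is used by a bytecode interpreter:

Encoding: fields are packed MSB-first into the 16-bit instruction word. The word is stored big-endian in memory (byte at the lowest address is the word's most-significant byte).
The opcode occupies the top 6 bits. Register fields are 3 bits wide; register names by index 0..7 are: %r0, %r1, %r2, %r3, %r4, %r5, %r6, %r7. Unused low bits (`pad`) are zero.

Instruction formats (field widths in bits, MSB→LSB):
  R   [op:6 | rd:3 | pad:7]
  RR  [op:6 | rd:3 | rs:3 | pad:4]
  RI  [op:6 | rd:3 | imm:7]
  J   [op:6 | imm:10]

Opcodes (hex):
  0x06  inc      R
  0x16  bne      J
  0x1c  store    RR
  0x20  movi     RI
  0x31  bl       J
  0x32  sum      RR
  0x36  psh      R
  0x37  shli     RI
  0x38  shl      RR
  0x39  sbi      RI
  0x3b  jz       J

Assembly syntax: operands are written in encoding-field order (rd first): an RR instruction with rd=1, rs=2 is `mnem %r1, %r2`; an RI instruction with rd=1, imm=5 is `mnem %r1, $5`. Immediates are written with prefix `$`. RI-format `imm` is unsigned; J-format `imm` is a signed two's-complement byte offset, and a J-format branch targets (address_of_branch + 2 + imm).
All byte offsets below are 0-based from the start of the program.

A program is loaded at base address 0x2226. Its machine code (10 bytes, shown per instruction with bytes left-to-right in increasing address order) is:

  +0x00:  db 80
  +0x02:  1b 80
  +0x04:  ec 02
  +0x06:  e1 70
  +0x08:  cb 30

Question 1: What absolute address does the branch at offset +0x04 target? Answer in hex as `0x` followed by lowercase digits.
@+04  big-endian(ec 02) = 0xec02
  top 6b → 0x3b → jz [J]
  imm@[9:0]=0x2 ⇒ $2
  target = base 0x2226 + off 0x04 + 2 + imm 2 = 0x222e

0x222e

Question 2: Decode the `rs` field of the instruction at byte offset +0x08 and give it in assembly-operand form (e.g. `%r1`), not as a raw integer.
[08] cb 30 → 0xcb30
  op=0xcb30>>10=0x32 ⇒ sum (RR)
  rd: (w>>7)&0x7=0x6 → %r6
  rs: (w>>4)&0x7=0x3 → %r3

%r3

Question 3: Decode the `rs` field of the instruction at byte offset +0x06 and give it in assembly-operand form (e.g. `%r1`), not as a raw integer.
+0x06: e1 70 ⇒ word 0xe170 (big)
  top 6b → 0x38 → shl [RR]
  rd@[9:7]=0x2 ⇒ %r2
  rs@[6:4]=0x7 ⇒ %r7

%r7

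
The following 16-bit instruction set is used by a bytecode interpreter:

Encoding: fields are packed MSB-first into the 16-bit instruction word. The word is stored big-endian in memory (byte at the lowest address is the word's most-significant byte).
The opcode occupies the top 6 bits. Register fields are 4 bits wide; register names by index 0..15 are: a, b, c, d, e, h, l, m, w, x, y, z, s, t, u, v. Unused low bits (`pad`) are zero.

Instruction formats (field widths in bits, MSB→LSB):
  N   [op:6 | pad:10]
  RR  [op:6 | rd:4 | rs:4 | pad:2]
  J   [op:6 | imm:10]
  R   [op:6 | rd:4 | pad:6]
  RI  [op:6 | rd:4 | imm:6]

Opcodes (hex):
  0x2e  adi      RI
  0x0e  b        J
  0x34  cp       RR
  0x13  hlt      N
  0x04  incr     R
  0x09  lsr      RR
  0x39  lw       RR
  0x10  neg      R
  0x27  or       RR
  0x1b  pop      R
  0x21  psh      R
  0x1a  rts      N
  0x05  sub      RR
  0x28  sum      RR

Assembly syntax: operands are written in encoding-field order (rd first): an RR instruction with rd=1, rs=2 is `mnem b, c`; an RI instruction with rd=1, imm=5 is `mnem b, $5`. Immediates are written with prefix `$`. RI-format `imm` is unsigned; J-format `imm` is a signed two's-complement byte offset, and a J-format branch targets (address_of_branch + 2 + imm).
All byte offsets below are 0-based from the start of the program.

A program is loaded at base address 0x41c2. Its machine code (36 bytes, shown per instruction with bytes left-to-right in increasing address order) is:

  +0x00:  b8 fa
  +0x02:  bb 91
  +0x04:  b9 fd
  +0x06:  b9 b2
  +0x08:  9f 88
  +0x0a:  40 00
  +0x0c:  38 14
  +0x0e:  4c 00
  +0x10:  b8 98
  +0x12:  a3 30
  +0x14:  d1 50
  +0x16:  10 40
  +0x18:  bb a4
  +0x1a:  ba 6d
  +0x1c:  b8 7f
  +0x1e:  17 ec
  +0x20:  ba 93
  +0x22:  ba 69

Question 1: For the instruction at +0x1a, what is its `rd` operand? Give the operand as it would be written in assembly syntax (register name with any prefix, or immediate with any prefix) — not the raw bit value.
x

@+1a  big-endian(ba 6d) = 0xba6d
  top 6b → 0x2e → adi [RI]
  rd@[9:6]=0x9 ⇒ x
  imm@[5:0]=0x2d ⇒ $45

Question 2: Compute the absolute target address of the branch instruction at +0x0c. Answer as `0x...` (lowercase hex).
0x41e4

@+0c  big-endian(38 14) = 0x3814
  op=0x3814>>10=0xe ⇒ b (J)
  [9:0] imm=20 = $20
  target = base 0x41c2 + off 0x0c + 2 + imm 20 = 0x41e4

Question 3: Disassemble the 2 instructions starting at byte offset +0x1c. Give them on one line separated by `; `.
@+1c  big-endian(b8 7f) = 0xb87f
  op=0xb87f>>10=0x2e ⇒ adi (RI)
  [9:6] rd=1 = b
  [5:0] imm=63 = $63
@+1e  big-endian(17 ec) = 0x17ec
  op=0x17ec>>10=0x5 ⇒ sub (RR)
  [9:6] rd=15 = v
  [5:2] rs=11 = z

adi b, $63; sub v, z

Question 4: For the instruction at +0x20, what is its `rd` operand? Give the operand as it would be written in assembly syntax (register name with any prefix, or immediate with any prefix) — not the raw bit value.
+0x20: ba 93 ⇒ word 0xba93 (big)
  op=0xba93>>10=0x2e ⇒ adi (RI)
  rd: (w>>6)&0xf=0xa → y
  imm: (w>>0)&0x3f=0x13 → $19

y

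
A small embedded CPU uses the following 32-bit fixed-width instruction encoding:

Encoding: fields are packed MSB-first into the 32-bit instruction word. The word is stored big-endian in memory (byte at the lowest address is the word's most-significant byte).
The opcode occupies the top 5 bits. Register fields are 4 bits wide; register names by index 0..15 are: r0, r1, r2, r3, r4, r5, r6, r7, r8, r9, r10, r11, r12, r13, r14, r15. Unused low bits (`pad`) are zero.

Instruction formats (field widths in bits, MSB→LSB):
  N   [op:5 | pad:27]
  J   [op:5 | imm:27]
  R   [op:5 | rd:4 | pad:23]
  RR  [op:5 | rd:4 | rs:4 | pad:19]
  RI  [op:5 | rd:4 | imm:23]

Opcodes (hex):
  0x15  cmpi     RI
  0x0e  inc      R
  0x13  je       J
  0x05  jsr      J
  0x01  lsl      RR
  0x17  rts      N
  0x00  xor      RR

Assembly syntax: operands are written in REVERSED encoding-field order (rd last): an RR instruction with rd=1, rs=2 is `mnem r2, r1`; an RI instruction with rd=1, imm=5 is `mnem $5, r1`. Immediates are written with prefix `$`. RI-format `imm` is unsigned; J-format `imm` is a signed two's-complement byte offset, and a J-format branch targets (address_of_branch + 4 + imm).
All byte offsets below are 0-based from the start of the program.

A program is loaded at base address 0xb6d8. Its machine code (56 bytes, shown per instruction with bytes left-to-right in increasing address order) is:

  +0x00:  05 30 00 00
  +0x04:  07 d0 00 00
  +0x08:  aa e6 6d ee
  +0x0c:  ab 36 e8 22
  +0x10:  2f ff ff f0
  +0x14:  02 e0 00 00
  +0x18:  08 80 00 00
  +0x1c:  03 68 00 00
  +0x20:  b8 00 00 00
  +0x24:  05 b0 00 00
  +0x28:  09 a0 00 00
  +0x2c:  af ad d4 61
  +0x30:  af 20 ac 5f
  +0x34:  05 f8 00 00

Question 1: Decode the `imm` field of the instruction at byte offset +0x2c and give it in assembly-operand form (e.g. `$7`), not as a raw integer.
@+2c  big-endian(af ad d4 61) = 0xafadd461
  op=0xafadd461>>27=0x15 ⇒ cmpi (RI)
  rd: (w>>23)&0xf=0xf → r15
  imm: (w>>0)&0x7fffff=0x2dd461 → $3003489

$3003489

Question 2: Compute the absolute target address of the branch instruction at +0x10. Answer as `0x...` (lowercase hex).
0xb6dc

[10] 2f ff ff f0 → 0x2ffffff0
  op=0x2ffffff0>>27=0x5 ⇒ jsr (J)
  [26:0] imm=134217712 (s27→-16) = $-16
  target = base 0xb6d8 + off 0x10 + 4 + imm -16 = 0xb6dc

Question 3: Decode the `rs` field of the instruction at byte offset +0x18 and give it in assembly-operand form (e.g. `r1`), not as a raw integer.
r0

@+18  big-endian(08 80 00 00) = 0x08800000
  top 5b → 0x1 → lsl [RR]
  rd: (w>>23)&0xf=0x1 → r1
  rs: (w>>19)&0xf=0x0 → r0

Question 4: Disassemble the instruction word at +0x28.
lsl r4, r3

[28] 09 a0 00 00 → 0x09a00000
  top 5b → 0x1 → lsl [RR]
  [26:23] rd=3 = r3
  [22:19] rs=4 = r4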